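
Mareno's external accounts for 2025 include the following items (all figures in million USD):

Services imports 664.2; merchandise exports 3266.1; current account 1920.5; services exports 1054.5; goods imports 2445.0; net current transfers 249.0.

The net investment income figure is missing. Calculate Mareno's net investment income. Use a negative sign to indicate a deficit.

Current account = goods balance + services balance + net primary income + net secondary income
Sum of the known components = 1460.4
Net investment income = CA - (known components) = 1920.5 - 1460.4 = 460.1

460.1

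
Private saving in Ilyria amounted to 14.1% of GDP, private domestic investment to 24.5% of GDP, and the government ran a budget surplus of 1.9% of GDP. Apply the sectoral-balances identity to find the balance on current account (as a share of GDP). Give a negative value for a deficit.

-8.5

By the sectoral-balances identity, CA = (S_private - I) + (T - G).
Private balance = 14.1 - 24.5 = -10.4
Government balance (T - G) = 1.9
CA = -10.4 + 1.9 = -8.5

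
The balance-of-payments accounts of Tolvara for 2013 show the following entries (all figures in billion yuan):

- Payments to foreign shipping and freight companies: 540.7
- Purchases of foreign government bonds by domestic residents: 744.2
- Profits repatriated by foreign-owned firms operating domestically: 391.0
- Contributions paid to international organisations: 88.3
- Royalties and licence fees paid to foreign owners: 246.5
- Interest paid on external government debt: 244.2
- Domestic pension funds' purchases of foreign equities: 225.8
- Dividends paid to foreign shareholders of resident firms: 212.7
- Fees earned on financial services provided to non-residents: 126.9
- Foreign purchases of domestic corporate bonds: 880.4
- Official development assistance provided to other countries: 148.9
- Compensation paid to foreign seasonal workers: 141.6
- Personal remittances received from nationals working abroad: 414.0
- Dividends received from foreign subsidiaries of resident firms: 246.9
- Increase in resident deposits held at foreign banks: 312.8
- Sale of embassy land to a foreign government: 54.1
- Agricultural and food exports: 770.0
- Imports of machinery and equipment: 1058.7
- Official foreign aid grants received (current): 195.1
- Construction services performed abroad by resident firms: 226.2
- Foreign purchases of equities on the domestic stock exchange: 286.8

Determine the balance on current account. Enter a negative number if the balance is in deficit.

-1093.5

Goods: 770.0 - 1058.7 = -288.7
Services: 226.2 - 540.7 - 246.5 + 126.9 = -434.1
Primary income: -391.0 + 246.9 - 244.2 - 212.7 - 141.6 = -742.6
Secondary income: -148.9 + 195.1 + 414.0 - 88.3 = 371.9
Current account = (-288.7) + (-434.1) + (-742.6) + 371.9 = -1093.5
(Excluded from the current account — financial account: purchases of foreign government bonds by domestic residents 744.2, domestic pension funds' purchases of foreign equities 225.8, foreign purchases of domestic corporate bonds 880.4, increase in resident deposits held at foreign banks 312.8, foreign purchases of equities on the domestic stock exchange 286.8; capital account: sale of embassy land to a foreign government 54.1.)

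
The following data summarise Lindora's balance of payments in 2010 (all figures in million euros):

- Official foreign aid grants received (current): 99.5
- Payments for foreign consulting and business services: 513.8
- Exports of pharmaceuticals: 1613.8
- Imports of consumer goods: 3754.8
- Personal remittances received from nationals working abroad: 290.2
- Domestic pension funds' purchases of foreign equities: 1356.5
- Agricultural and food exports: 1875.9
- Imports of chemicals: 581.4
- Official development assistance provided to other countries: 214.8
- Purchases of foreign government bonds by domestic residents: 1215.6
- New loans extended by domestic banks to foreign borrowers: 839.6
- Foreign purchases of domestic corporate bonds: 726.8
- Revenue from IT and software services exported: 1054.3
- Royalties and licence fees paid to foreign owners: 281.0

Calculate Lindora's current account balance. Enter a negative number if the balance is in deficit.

Goods: -3754.8 + 1875.9 - 581.4 + 1613.8 = -846.5
Services: 1054.3 - 281.0 - 513.8 = 259.5
Secondary income: 290.2 - 214.8 + 99.5 = 174.9
Current account = (-846.5) + 259.5 + 174.9 = -412.1
(Excluded from the current account — financial account: domestic pension funds' purchases of foreign equities 1356.5, purchases of foreign government bonds by domestic residents 1215.6, new loans extended by domestic banks to foreign borrowers 839.6, foreign purchases of domestic corporate bonds 726.8.)

-412.1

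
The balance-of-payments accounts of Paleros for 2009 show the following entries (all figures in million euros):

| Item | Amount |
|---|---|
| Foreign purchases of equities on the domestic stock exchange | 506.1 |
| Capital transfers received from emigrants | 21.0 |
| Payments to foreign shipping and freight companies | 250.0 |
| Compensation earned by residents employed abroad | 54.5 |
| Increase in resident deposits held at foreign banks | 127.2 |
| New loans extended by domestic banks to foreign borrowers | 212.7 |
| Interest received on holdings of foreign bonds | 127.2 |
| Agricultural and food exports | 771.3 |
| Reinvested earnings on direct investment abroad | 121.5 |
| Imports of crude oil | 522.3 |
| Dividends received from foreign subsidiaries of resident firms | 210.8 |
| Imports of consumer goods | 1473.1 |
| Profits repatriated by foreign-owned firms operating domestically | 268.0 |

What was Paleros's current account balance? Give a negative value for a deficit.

Goods: -1473.1 + 771.3 - 522.3 = -1224.1
Services: -250.0
Primary income: 127.2 + 54.5 + 210.8 - 268.0 + 121.5 = 246.0
Current account = (-1224.1) + (-250.0) + 246.0 = -1228.1
(Excluded from the current account — financial account: foreign purchases of equities on the domestic stock exchange 506.1, increase in resident deposits held at foreign banks 127.2, new loans extended by domestic banks to foreign borrowers 212.7; capital account: capital transfers received from emigrants 21.0.)

-1228.1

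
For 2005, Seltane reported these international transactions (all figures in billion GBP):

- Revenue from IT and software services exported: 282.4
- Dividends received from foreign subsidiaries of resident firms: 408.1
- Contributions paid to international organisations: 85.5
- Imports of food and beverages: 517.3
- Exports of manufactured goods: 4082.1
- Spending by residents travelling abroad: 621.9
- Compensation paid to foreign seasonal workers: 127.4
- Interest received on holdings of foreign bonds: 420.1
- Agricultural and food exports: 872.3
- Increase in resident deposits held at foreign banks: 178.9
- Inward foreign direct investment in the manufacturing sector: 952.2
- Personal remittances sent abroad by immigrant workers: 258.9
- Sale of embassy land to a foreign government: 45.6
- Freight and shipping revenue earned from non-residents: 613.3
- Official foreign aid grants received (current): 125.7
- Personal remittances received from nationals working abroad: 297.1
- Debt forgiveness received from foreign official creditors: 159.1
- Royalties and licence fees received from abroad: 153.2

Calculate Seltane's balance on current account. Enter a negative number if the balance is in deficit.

Goods: 872.3 + 4082.1 - 517.3 = 4437.1
Services: -621.9 + 613.3 + 153.2 + 282.4 = 427.0
Primary income: -127.4 + 408.1 + 420.1 = 700.8
Secondary income: 125.7 + 297.1 - 85.5 - 258.9 = 78.4
Current account = 4437.1 + 427.0 + 700.8 + 78.4 = 5643.3
(Excluded from the current account — financial account: increase in resident deposits held at foreign banks 178.9, inward foreign direct investment in the manufacturing sector 952.2; capital account: sale of embassy land to a foreign government 45.6, debt forgiveness received from foreign official creditors 159.1.)

5643.3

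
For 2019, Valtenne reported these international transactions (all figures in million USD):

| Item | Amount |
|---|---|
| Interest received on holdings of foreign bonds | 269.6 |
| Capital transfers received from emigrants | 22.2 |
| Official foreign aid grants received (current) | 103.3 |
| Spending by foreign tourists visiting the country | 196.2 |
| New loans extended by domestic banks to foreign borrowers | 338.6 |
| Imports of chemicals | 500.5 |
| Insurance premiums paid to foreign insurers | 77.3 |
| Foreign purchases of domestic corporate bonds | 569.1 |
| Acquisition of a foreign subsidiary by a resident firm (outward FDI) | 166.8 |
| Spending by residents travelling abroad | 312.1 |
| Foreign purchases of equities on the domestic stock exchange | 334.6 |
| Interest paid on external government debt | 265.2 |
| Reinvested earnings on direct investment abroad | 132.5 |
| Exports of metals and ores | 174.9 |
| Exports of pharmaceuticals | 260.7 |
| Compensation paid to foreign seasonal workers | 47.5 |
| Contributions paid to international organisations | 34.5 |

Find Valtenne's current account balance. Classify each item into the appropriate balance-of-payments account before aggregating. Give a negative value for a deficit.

Goods: -500.5 + 260.7 + 174.9 = -64.9
Services: -312.1 - 77.3 + 196.2 = -193.2
Primary income: 132.5 + 269.6 - 265.2 - 47.5 = 89.4
Secondary income: -34.5 + 103.3 = 68.8
Current account = (-64.9) + (-193.2) + 89.4 + 68.8 = -99.9
(Excluded from the current account — capital account: capital transfers received from emigrants 22.2; financial account: new loans extended by domestic banks to foreign borrowers 338.6, foreign purchases of domestic corporate bonds 569.1, acquisition of a foreign subsidiary by a resident firm (outward FDI) 166.8, foreign purchases of equities on the domestic stock exchange 334.6.)

-99.9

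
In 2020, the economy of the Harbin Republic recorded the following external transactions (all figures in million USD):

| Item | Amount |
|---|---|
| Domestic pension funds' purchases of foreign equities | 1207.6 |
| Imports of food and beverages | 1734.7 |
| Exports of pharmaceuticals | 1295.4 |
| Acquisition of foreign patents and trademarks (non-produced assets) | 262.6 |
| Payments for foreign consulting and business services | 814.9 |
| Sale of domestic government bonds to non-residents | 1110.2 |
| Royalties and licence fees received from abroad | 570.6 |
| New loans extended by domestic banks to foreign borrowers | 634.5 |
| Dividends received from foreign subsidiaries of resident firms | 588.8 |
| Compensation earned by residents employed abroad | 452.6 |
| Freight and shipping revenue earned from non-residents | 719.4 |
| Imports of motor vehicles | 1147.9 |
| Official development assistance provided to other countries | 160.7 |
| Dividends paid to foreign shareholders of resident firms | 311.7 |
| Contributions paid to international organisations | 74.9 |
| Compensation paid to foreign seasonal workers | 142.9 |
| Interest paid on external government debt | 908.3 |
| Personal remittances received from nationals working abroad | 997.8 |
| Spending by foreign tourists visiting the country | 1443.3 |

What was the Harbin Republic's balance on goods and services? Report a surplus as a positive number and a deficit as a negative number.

Goods: -1734.7 + 1295.4 - 1147.9 = -1587.2
Services: -814.9 + 570.6 + 1443.3 + 719.4 = 1918.4
Trade balance = -1587.2 + 1918.4 = 331.2
(Excluded from the trade balance — financial account: domestic pension funds' purchases of foreign equities 1207.6, sale of domestic government bonds to non-residents 1110.2, new loans extended by domestic banks to foreign borrowers 634.5; capital account: acquisition of foreign patents and trademarks (non-produced assets) 262.6; primary income: dividends received from foreign subsidiaries of resident firms 588.8, compensation earned by residents employed abroad 452.6, dividends paid to foreign shareholders of resident firms 311.7, compensation paid to foreign seasonal workers 142.9, interest paid on external government debt 908.3; secondary income: official development assistance provided to other countries 160.7, contributions paid to international organisations 74.9, personal remittances received from nationals working abroad 997.8.)

331.2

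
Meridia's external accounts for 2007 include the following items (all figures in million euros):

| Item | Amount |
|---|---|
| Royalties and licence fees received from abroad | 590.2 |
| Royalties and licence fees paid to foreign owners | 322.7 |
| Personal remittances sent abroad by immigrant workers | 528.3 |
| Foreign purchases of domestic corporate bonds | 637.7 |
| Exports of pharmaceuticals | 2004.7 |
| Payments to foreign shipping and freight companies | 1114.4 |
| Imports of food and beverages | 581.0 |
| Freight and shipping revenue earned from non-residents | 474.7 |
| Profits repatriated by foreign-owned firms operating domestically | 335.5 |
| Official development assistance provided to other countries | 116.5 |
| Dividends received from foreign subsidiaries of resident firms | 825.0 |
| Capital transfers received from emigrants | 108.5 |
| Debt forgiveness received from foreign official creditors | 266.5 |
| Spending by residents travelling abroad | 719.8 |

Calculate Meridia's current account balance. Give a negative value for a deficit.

Goods: -581.0 + 2004.7 = 1423.7
Services: -1114.4 + 474.7 - 322.7 - 719.8 + 590.2 = -1092.0
Primary income: 825.0 - 335.5 = 489.5
Secondary income: -116.5 - 528.3 = -644.8
Current account = 1423.7 + (-1092.0) + 489.5 + (-644.8) = 176.4
(Excluded from the current account — financial account: foreign purchases of domestic corporate bonds 637.7; capital account: capital transfers received from emigrants 108.5, debt forgiveness received from foreign official creditors 266.5.)

176.4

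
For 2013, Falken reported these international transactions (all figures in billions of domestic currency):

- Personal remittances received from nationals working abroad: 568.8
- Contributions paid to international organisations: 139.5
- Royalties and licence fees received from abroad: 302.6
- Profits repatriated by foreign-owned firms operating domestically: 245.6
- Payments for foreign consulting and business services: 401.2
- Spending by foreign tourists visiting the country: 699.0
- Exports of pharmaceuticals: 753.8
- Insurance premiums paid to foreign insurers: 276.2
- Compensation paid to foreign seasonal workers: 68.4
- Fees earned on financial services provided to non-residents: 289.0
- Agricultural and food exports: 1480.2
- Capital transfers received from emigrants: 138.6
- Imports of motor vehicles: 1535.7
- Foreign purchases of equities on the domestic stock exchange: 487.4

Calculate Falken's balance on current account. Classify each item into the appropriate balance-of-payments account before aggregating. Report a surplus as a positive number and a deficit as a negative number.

1426.8

Goods: -1535.7 + 753.8 + 1480.2 = 698.3
Services: 302.6 + 699.0 - 401.2 + 289.0 - 276.2 = 613.2
Primary income: -245.6 - 68.4 = -314.0
Secondary income: -139.5 + 568.8 = 429.3
Current account = 698.3 + 613.2 + (-314.0) + 429.3 = 1426.8
(Excluded from the current account — capital account: capital transfers received from emigrants 138.6; financial account: foreign purchases of equities on the domestic stock exchange 487.4.)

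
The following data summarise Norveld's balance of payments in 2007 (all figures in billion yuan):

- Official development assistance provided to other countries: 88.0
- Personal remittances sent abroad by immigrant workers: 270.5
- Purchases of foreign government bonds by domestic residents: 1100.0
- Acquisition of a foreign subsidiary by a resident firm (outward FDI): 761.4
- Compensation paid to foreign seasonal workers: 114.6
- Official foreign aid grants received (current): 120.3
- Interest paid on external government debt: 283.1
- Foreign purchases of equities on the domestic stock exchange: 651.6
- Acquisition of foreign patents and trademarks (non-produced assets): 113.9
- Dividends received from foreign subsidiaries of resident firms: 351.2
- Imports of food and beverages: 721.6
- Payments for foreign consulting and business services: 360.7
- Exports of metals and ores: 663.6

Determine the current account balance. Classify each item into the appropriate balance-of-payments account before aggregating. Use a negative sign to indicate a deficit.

-703.4

Goods: -721.6 + 663.6 = -58.0
Services: -360.7
Primary income: 351.2 - 283.1 - 114.6 = -46.5
Secondary income: -88.0 + 120.3 - 270.5 = -238.2
Current account = (-58.0) + (-360.7) + (-46.5) + (-238.2) = -703.4
(Excluded from the current account — financial account: purchases of foreign government bonds by domestic residents 1100.0, acquisition of a foreign subsidiary by a resident firm (outward FDI) 761.4, foreign purchases of equities on the domestic stock exchange 651.6; capital account: acquisition of foreign patents and trademarks (non-produced assets) 113.9.)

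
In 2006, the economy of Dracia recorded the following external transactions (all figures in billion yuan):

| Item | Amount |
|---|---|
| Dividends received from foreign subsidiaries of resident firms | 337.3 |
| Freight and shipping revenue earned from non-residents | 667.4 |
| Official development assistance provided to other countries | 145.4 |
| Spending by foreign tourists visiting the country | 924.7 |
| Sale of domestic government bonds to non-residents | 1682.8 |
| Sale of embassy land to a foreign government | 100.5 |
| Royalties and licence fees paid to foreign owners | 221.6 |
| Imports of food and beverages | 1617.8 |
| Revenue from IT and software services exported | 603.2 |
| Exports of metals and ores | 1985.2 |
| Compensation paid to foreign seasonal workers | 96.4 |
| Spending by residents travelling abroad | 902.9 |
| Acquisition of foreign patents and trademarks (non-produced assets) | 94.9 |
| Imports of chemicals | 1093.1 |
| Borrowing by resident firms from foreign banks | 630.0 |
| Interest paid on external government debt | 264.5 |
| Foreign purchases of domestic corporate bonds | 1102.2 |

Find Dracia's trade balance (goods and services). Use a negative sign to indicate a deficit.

Goods: -1617.8 - 1093.1 + 1985.2 = -725.7
Services: -902.9 + 667.4 - 221.6 + 924.7 + 603.2 = 1070.8
Trade balance = -725.7 + 1070.8 = 345.1
(Excluded from the trade balance — primary income: dividends received from foreign subsidiaries of resident firms 337.3, compensation paid to foreign seasonal workers 96.4, interest paid on external government debt 264.5; secondary income: official development assistance provided to other countries 145.4; financial account: sale of domestic government bonds to non-residents 1682.8, borrowing by resident firms from foreign banks 630.0, foreign purchases of domestic corporate bonds 1102.2; capital account: sale of embassy land to a foreign government 100.5, acquisition of foreign patents and trademarks (non-produced assets) 94.9.)

345.1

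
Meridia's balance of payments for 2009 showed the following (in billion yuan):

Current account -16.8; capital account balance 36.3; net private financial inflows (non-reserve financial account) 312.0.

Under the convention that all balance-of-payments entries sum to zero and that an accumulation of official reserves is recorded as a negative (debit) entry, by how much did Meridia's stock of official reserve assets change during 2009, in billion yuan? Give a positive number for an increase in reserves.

331.5

Official reserve transactions balance = -((-16.8) + 36.3 + 312.0) = -331.5
An accumulation of reserves is recorded as a debit (negative entry), so the change in the stock of reserves is the negative of that balance.
Change in official reserves = -(-331.5) = 331.5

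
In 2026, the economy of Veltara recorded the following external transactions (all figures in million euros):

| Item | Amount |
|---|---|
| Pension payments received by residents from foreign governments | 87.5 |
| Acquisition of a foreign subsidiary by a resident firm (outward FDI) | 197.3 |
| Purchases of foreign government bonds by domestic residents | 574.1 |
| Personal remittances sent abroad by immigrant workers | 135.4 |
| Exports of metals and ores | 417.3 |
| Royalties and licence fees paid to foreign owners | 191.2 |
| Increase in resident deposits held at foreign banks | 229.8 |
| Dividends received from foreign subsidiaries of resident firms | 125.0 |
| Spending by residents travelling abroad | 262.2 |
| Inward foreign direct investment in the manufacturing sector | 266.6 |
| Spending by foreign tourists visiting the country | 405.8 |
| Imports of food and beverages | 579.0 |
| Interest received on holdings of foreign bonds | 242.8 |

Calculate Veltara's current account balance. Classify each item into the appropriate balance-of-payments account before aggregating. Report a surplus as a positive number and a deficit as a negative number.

Goods: 417.3 - 579.0 = -161.7
Services: 405.8 - 191.2 - 262.2 = -47.6
Primary income: 125.0 + 242.8 = 367.8
Secondary income: 87.5 - 135.4 = -47.9
Current account = (-161.7) + (-47.6) + 367.8 + (-47.9) = 110.6
(Excluded from the current account — financial account: acquisition of a foreign subsidiary by a resident firm (outward FDI) 197.3, purchases of foreign government bonds by domestic residents 574.1, increase in resident deposits held at foreign banks 229.8, inward foreign direct investment in the manufacturing sector 266.6.)

110.6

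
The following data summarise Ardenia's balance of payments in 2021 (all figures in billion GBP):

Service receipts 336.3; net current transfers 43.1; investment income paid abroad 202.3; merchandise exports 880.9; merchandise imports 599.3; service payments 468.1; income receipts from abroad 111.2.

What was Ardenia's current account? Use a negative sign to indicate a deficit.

101.8

Goods balance = 880.9 - 599.3 = 281.6
Services balance = 336.3 - 468.1 = -131.8
Trade balance (goods + services) = 281.6 + (-131.8) = 149.8
Net primary income = 111.2 - 202.3 = -91.1
Net secondary income = 43.1
Current account = 149.8 + (-91.1) + 43.1 = 101.8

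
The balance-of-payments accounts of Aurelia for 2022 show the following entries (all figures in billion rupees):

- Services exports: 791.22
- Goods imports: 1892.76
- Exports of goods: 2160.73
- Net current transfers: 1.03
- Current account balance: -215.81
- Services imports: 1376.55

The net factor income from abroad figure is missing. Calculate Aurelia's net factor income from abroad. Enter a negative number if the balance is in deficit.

Current account = goods balance + services balance + net primary income + net secondary income
Sum of the known components = -316.33
Net factor income from abroad = CA - (known components) = -215.81 - (-316.33) = 100.52

100.52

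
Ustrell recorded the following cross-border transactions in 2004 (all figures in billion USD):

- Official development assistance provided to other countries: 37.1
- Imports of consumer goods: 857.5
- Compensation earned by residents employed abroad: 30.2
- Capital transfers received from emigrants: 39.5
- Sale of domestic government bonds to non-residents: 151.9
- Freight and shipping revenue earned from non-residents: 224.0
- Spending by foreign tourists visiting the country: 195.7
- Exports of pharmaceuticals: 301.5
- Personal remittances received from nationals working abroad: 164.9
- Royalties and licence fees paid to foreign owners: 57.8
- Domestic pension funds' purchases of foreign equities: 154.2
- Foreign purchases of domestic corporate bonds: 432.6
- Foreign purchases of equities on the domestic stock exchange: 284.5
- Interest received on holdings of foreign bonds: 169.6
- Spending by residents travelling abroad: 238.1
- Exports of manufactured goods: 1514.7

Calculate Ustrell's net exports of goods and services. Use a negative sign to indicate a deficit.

Goods: -857.5 + 301.5 + 1514.7 = 958.7
Services: -57.8 + 224.0 - 238.1 + 195.7 = 123.8
Trade balance = 958.7 + 123.8 = 1082.5
(Excluded from the trade balance — secondary income: official development assistance provided to other countries 37.1, personal remittances received from nationals working abroad 164.9; primary income: compensation earned by residents employed abroad 30.2, interest received on holdings of foreign bonds 169.6; capital account: capital transfers received from emigrants 39.5; financial account: sale of domestic government bonds to non-residents 151.9, domestic pension funds' purchases of foreign equities 154.2, foreign purchases of domestic corporate bonds 432.6, foreign purchases of equities on the domestic stock exchange 284.5.)

1082.5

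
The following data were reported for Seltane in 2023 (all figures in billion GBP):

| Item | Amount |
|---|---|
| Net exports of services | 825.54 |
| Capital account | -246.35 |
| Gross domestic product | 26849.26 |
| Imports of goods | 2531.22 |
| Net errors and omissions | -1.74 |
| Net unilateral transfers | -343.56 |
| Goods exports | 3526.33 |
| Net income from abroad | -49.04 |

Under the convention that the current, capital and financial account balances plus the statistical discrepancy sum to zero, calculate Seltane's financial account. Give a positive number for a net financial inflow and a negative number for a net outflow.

-1179.96

Goods balance = 3526.33 - 2531.22 = 995.11
Services balance = 825.54
Trade balance (goods + services) = 995.11 + 825.54 = 1820.65
Net primary income = -49.04
Net secondary income = -343.56
Current account = 1820.65 + (-49.04) + (-343.56) = 1428.05
Financial account = -(1428.05 + (-246.35) + (-1.74)) = -1179.96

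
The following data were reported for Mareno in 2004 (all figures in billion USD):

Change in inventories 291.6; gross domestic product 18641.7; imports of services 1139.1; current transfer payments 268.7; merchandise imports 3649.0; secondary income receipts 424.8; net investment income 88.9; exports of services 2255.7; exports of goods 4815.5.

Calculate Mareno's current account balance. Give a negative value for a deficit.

Goods balance = 4815.5 - 3649.0 = 1166.5
Services balance = 2255.7 - 1139.1 = 1116.6
Trade balance (goods + services) = 1166.5 + 1116.6 = 2283.1
Net primary income = 88.9
Net secondary income = 424.8 - 268.7 = 156.1
Current account = 2283.1 + 88.9 + 156.1 = 2528.1

2528.1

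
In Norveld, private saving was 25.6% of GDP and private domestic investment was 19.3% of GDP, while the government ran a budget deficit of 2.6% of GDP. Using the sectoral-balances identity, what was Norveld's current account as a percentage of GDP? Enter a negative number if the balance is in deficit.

By the sectoral-balances identity, CA = (S_private - I) + (T - G).
Private balance = 25.6 - 19.3 = 6.3
Government balance (T - G) = -2.6
CA = 6.3 + (-2.6) = 3.7

3.7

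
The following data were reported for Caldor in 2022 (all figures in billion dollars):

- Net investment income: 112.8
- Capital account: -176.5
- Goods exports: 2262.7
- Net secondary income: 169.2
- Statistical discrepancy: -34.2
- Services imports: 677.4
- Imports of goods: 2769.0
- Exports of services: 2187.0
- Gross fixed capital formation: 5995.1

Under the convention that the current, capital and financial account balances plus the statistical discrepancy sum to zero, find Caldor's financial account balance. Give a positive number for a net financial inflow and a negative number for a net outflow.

Goods balance = 2262.7 - 2769.0 = -506.3
Services balance = 2187.0 - 677.4 = 1509.6
Trade balance (goods + services) = -506.3 + 1509.6 = 1003.3
Net primary income = 112.8
Net secondary income = 169.2
Current account = 1003.3 + 112.8 + 169.2 = 1285.3
Financial account = -(1285.3 + (-176.5) + (-34.2)) = -1074.6

-1074.6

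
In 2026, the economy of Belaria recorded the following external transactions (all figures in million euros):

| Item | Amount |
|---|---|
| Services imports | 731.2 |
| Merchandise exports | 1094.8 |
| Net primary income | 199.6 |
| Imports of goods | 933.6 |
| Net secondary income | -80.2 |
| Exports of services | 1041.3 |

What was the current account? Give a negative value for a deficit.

590.7

Goods balance = 1094.8 - 933.6 = 161.2
Services balance = 1041.3 - 731.2 = 310.1
Trade balance (goods + services) = 161.2 + 310.1 = 471.3
Net primary income = 199.6
Net secondary income = -80.2
Current account = 471.3 + 199.6 + (-80.2) = 590.7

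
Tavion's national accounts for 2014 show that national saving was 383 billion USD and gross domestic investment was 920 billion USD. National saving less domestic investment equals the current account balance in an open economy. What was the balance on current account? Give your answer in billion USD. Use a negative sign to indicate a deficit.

S - I = CA (net lending to the rest of the world).
CA = S - I = 383 - 920 = -537

-537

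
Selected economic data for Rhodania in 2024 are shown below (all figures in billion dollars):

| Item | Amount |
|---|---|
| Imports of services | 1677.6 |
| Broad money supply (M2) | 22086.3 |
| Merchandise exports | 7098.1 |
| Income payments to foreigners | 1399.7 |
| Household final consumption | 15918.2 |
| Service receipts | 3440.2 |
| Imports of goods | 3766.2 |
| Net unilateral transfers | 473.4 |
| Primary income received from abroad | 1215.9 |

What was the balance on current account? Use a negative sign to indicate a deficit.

5384.1

Goods balance = 7098.1 - 3766.2 = 3331.9
Services balance = 3440.2 - 1677.6 = 1762.6
Trade balance (goods + services) = 3331.9 + 1762.6 = 5094.5
Net primary income = 1215.9 - 1399.7 = -183.8
Net secondary income = 473.4
Current account = 5094.5 + (-183.8) + 473.4 = 5384.1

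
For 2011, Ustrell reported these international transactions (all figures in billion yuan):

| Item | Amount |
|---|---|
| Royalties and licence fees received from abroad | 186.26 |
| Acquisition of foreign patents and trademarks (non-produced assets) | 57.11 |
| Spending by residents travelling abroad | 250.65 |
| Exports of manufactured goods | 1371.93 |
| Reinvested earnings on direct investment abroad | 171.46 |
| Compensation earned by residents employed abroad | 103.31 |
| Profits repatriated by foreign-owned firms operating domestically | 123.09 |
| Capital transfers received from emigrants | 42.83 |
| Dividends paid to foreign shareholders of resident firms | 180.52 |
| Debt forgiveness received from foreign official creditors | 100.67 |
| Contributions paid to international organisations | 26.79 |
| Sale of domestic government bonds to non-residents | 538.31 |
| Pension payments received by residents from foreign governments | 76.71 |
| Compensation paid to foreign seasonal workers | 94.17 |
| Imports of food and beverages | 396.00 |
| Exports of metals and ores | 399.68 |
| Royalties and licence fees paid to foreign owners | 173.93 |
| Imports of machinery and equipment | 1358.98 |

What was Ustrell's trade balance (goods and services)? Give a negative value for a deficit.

Goods: 399.68 + 1371.93 - 1358.98 - 396.00 = 16.63
Services: -173.93 - 250.65 + 186.26 = -238.32
Trade balance = 16.63 + (-238.32) = -221.69
(Excluded from the trade balance — capital account: acquisition of foreign patents and trademarks (non-produced assets) 57.11, capital transfers received from emigrants 42.83, debt forgiveness received from foreign official creditors 100.67; primary income: reinvested earnings on direct investment abroad 171.46, compensation earned by residents employed abroad 103.31, profits repatriated by foreign-owned firms operating domestically 123.09, dividends paid to foreign shareholders of resident firms 180.52, compensation paid to foreign seasonal workers 94.17; secondary income: contributions paid to international organisations 26.79, pension payments received by residents from foreign governments 76.71; financial account: sale of domestic government bonds to non-residents 538.31.)

-221.69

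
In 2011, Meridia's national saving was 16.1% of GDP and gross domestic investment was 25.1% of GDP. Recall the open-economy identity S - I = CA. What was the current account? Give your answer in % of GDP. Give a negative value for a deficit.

S - I = CA (net lending to the rest of the world).
CA = S - I = 16.1 - 25.1 = -9.0

-9.0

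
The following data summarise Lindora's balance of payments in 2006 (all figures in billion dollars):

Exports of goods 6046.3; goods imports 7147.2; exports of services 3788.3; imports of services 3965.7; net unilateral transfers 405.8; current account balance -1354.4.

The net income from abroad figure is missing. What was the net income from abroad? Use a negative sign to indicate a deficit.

-481.9

Current account = goods balance + services balance + net primary income + net secondary income
Sum of the known components = -872.5
Net income from abroad = CA - (known components) = -1354.4 - (-872.5) = -481.9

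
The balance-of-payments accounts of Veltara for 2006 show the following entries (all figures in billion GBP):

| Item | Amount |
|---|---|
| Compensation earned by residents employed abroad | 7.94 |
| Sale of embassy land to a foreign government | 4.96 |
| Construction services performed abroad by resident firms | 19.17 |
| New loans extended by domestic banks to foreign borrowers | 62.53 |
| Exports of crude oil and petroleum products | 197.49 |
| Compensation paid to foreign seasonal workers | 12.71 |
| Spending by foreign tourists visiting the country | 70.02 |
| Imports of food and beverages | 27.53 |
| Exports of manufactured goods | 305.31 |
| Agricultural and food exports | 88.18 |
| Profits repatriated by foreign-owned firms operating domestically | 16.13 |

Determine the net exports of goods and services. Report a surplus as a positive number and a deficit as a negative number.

Goods: 305.31 + 88.18 + 197.49 - 27.53 = 563.45
Services: 70.02 + 19.17 = 89.19
Trade balance = 563.45 + 89.19 = 652.64
(Excluded from the trade balance — primary income: compensation earned by residents employed abroad 7.94, compensation paid to foreign seasonal workers 12.71, profits repatriated by foreign-owned firms operating domestically 16.13; capital account: sale of embassy land to a foreign government 4.96; financial account: new loans extended by domestic banks to foreign borrowers 62.53.)

652.64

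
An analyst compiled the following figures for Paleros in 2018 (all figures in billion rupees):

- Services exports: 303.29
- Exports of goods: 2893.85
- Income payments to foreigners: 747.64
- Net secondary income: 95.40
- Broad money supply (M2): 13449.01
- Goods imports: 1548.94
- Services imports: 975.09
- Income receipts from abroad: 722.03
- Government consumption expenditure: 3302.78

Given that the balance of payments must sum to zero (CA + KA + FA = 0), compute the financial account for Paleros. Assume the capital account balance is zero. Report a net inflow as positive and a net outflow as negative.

Goods balance = 2893.85 - 1548.94 = 1344.91
Services balance = 303.29 - 975.09 = -671.80
Trade balance (goods + services) = 1344.91 + (-671.80) = 673.11
Net primary income = 722.03 - 747.64 = -25.61
Net secondary income = 95.40
Current account = 673.11 + (-25.61) + 95.40 = 742.90
Financial account = -(742.90) = -742.90

-742.90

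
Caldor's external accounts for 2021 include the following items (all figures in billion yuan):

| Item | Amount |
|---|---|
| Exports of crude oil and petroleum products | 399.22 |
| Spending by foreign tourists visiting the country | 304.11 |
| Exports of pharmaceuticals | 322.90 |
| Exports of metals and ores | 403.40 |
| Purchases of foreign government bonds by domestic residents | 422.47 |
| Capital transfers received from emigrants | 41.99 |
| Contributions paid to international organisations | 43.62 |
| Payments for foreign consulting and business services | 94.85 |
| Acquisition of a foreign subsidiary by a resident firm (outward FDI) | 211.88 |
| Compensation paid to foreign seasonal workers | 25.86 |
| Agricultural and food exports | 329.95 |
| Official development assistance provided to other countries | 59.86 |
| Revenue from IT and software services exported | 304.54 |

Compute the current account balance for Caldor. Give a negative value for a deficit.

1839.93

Goods: 329.95 + 403.40 + 399.22 + 322.90 = 1455.47
Services: 304.11 - 94.85 + 304.54 = 513.80
Primary income: -25.86
Secondary income: -59.86 - 43.62 = -103.48
Current account = 1455.47 + 513.80 + (-25.86) + (-103.48) = 1839.93
(Excluded from the current account — financial account: purchases of foreign government bonds by domestic residents 422.47, acquisition of a foreign subsidiary by a resident firm (outward FDI) 211.88; capital account: capital transfers received from emigrants 41.99.)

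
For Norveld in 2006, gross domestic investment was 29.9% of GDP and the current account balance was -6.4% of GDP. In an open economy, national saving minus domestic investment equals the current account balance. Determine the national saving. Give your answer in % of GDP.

23.5

S = I + CA = 29.9 + (-6.4) = 23.5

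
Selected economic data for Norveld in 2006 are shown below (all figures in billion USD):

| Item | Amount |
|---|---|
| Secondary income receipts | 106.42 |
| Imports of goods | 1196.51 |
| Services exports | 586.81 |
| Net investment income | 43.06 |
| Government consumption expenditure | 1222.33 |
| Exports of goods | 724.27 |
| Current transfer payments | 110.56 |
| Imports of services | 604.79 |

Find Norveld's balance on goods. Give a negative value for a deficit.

-472.24

Goods balance = 724.27 - 1196.51 = -472.24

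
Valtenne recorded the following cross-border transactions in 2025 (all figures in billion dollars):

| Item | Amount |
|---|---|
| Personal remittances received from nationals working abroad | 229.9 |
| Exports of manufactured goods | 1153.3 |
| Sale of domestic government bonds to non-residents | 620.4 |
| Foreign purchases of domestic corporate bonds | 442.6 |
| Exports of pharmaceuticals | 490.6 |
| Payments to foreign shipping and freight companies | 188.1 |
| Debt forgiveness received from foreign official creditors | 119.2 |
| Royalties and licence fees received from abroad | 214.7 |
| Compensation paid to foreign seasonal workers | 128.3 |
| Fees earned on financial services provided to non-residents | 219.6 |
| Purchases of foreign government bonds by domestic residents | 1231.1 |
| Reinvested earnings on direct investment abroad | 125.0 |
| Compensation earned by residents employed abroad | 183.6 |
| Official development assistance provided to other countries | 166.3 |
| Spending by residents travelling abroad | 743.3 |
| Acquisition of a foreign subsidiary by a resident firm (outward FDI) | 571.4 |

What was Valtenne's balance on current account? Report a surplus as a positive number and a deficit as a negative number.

1390.7

Goods: 490.6 + 1153.3 = 1643.9
Services: 219.6 - 188.1 - 743.3 + 214.7 = -497.1
Primary income: -128.3 + 125.0 + 183.6 = 180.3
Secondary income: 229.9 - 166.3 = 63.6
Current account = 1643.9 + (-497.1) + 180.3 + 63.6 = 1390.7
(Excluded from the current account — financial account: sale of domestic government bonds to non-residents 620.4, foreign purchases of domestic corporate bonds 442.6, purchases of foreign government bonds by domestic residents 1231.1, acquisition of a foreign subsidiary by a resident firm (outward FDI) 571.4; capital account: debt forgiveness received from foreign official creditors 119.2.)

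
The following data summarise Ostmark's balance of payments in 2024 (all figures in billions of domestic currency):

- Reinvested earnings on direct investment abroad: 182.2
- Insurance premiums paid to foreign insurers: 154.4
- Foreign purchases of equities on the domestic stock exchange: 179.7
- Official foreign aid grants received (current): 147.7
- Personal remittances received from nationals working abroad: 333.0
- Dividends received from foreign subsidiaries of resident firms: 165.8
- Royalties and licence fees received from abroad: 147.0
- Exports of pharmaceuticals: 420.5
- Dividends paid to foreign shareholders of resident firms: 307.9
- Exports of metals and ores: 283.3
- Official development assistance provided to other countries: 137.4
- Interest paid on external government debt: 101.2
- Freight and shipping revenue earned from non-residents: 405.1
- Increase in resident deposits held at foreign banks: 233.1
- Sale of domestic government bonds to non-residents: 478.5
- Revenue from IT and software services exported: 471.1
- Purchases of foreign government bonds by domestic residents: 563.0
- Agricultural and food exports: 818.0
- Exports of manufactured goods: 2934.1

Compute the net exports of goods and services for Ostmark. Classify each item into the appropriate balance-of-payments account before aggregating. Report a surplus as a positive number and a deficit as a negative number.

Goods: 818.0 + 2934.1 + 283.3 + 420.5 = 4455.9
Services: 147.0 + 405.1 - 154.4 + 471.1 = 868.8
Trade balance = 4455.9 + 868.8 = 5324.7
(Excluded from the trade balance — primary income: reinvested earnings on direct investment abroad 182.2, dividends received from foreign subsidiaries of resident firms 165.8, dividends paid to foreign shareholders of resident firms 307.9, interest paid on external government debt 101.2; financial account: foreign purchases of equities on the domestic stock exchange 179.7, increase in resident deposits held at foreign banks 233.1, sale of domestic government bonds to non-residents 478.5, purchases of foreign government bonds by domestic residents 563.0; secondary income: official foreign aid grants received (current) 147.7, personal remittances received from nationals working abroad 333.0, official development assistance provided to other countries 137.4.)

5324.7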